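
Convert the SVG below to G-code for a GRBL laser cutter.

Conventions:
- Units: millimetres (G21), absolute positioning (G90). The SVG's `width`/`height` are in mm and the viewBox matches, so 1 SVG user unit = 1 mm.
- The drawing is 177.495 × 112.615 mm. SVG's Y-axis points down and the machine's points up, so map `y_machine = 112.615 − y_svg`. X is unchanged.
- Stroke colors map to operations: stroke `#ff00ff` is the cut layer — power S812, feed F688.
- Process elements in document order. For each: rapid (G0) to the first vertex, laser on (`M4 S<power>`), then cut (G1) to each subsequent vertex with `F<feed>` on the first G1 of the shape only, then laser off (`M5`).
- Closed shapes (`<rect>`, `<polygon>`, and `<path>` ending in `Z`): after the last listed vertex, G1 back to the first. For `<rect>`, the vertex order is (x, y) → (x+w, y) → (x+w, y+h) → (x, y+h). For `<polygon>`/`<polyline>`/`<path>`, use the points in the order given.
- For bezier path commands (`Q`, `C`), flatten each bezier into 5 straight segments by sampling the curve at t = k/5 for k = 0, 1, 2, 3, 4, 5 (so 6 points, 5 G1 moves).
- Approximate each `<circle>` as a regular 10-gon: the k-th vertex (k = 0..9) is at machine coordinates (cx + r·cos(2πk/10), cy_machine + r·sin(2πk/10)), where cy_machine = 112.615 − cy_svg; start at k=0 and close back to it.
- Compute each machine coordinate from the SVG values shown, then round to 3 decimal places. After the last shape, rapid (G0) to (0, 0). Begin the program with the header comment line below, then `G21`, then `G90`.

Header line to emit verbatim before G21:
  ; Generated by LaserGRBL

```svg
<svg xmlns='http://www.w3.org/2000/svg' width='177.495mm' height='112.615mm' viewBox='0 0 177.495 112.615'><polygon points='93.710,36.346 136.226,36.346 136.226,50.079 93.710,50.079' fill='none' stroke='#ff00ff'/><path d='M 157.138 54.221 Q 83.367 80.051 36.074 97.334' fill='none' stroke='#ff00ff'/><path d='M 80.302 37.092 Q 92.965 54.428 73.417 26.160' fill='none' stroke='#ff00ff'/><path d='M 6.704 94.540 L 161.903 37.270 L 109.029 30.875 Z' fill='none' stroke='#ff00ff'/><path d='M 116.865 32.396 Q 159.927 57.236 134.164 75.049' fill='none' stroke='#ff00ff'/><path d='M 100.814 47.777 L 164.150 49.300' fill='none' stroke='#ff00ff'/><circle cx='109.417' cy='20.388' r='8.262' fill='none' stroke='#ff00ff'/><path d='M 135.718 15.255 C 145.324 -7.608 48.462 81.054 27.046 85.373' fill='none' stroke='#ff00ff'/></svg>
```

; Generated by LaserGRBL
G21
G90
G0 X93.710 Y76.269
M4 S812
G1 X136.226 Y76.269 F688
G1 X136.226 Y62.536
G1 X93.710 Y62.536
G1 X93.710 Y76.269
M5
G0 X157.138 Y58.394
M4 S812
G1 X128.689 Y48.404 F688
G1 X102.358 Y39.098
G1 X78.145 Y30.475
G1 X56.050 Y22.536
G1 X36.074 Y15.281
M5
G0 X80.302 Y75.523
M4 S812
G1 X84.079 Y70.413 F688
G1 X85.279 Y68.951
G1 X83.902 Y71.137
G1 X79.948 Y76.972
G1 X73.417 Y86.455
M5
G0 X6.704 Y18.075
M4 S812
G1 X161.903 Y75.345 F688
G1 X109.029 Y81.740
G1 X6.704 Y18.075
M5
G0 X116.865 Y80.219
M4 S812
G1 X131.337 Y70.564 F688
G1 X140.303 Y61.471
G1 X143.762 Y52.941
G1 X141.716 Y44.972
G1 X134.164 Y37.566
M5
G0 X100.814 Y64.838
M4 S812
G1 X164.150 Y63.315 F688
M5
G0 X117.679 Y92.227
M4 S812
G1 X116.101 Y97.083 F688
G1 X111.970 Y100.085
G1 X106.864 Y100.085
G1 X102.733 Y97.083
G1 X101.155 Y92.227
G1 X102.733 Y87.371
G1 X106.864 Y84.369
G1 X111.970 Y84.369
G1 X116.101 Y87.371
G1 X117.679 Y92.227
M5
G0 X135.718 Y97.360
M4 S812
G1 X130.161 Y99.262 F688
G1 X107.783 Y83.799
G1 X77.317 Y60.374
G1 X47.494 Y38.388
G1 X27.046 Y27.242
M5
G0 X0.000 Y0.000

viewBox `0 0 177.495 112.615` with mm width/height → 1 unit = 1 mm. Flip: y_m = 112.615 − y_svg.

**Shape 1** — `<polygon>` rectangle, stroke `#ff00ff` → cut (S812, F688). Machine vertices: (93.710,76.269) → (136.226,76.269) → (136.226,62.536) → (93.710,62.536) → (93.710,76.269). Closed: final G1 returns to the first vertex.

**Shape 2** — `<path>` quadratic bezier, stroke `#ff00ff` → cut (S812, F688). Control points (SVG): P0=(157.138,54.221), P1=(83.367,80.051), P2=(36.074,97.334); sampled at t=k/5. Machine vertices: (157.138,58.394) → (128.689,48.404) → (102.358,39.098) → (78.145,30.475) → (56.050,22.536) → (36.074,15.281). Open path.

**Shape 3** — `<path>` quadratic bezier, stroke `#ff00ff` → cut (S812, F688). Control points (SVG): P0=(80.302,37.092), P1=(92.965,54.428), P2=(73.417,26.160); sampled at t=k/5. Machine vertices: (80.302,75.523) → (84.079,70.413) → (85.279,68.951) → (83.902,71.137) → (79.948,76.972) → (73.417,86.455). Open path.

**Shape 4** — `<path>` closed polygon, stroke `#ff00ff` → cut (S812, F688). Machine vertices: (6.704,18.075) → (161.903,75.345) → (109.029,81.740) → (6.704,18.075). Closed: final G1 returns to the first vertex.

**Shape 5** — `<path>` quadratic bezier, stroke `#ff00ff` → cut (S812, F688). Control points (SVG): P0=(116.865,32.396), P1=(159.927,57.236), P2=(134.164,75.049); sampled at t=k/5. Machine vertices: (116.865,80.219) → (131.337,70.564) → (140.303,61.471) → (143.762,52.941) → (141.716,44.972) → (134.164,37.566). Open path.

**Shape 6** — `<path>` line segment, stroke `#ff00ff` → cut (S812, F688). Machine vertices: (100.814,64.838) → (164.150,63.315). Open path.

**Shape 7** — `<circle>` circle, stroke `#ff00ff` → cut (S812, F688). Machine vertices: (117.679,92.227) → (116.101,97.083) → (111.970,100.085) → (106.864,100.085) → (102.733,97.083) → (101.155,92.227) → (102.733,87.371) → (106.864,84.369) → (111.970,84.369) → (116.101,87.371) → (117.679,92.227). Closed: final G1 returns to the first vertex.

**Shape 8** — `<path>` cubic bezier, stroke `#ff00ff` → cut (S812, F688). Control points (SVG): P0=(135.718,15.255), P1=(145.324,-7.608), P2=(48.462,81.054), P3=(27.046,85.373); sampled at t=k/5. Machine vertices: (135.718,97.360) → (130.161,99.262) → (107.783,83.799) → (77.317,60.374) → (47.494,38.388) → (27.046,27.242). Open path.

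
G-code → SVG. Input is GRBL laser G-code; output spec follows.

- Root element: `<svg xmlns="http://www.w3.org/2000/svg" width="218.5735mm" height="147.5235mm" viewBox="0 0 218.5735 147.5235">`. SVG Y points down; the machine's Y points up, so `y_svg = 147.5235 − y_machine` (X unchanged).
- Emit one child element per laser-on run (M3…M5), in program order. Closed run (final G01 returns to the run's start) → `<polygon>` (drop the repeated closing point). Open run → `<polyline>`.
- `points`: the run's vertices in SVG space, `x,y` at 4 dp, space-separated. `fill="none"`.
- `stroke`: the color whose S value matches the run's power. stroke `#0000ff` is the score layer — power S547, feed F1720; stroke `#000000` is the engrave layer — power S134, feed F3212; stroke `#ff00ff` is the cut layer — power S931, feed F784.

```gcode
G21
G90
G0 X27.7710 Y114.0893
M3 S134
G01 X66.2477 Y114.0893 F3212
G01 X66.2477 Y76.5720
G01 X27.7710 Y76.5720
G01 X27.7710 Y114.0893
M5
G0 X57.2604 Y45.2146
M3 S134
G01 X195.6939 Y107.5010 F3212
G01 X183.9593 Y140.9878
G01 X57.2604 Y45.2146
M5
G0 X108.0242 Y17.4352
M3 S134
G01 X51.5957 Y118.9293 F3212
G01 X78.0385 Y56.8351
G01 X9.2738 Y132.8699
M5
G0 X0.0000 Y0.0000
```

<svg xmlns="http://www.w3.org/2000/svg" width="218.5735mm" height="147.5235mm" viewBox="0 0 218.5735 147.5235">
  <polygon points="27.7710,33.4342 66.2477,33.4342 66.2477,70.9515 27.7710,70.9515" fill="none" stroke="#000000"/>
  <polygon points="57.2604,102.3089 195.6939,40.0225 183.9593,6.5357" fill="none" stroke="#000000"/>
  <polyline points="108.0242,130.0883 51.5957,28.5942 78.0385,90.6884 9.2738,14.6536" fill="none" stroke="#000000"/>
</svg>

Each laser-on run becomes one SVG element. Flip Y back into SVG space with y_svg = 147.5235 − y_machine. Every run uses S134, so all elements get stroke `#000000` (engrave).

Run 1: The run returns to its start, so emit a `<polygon>` with points (Y-flipped): 27.7710,33.4342 66.2477,33.4342 66.2477,70.9515 27.7710,70.9515.

Run 2: The run returns to its start, so emit a `<polygon>` with points (Y-flipped): 57.2604,102.3089 195.6939,40.0225 183.9593,6.5357.

Run 3: The run is open, so emit a `<polyline>` with points (Y-flipped): 108.0242,130.0883 51.5957,28.5942 78.0385,90.6884 9.2738,14.6536.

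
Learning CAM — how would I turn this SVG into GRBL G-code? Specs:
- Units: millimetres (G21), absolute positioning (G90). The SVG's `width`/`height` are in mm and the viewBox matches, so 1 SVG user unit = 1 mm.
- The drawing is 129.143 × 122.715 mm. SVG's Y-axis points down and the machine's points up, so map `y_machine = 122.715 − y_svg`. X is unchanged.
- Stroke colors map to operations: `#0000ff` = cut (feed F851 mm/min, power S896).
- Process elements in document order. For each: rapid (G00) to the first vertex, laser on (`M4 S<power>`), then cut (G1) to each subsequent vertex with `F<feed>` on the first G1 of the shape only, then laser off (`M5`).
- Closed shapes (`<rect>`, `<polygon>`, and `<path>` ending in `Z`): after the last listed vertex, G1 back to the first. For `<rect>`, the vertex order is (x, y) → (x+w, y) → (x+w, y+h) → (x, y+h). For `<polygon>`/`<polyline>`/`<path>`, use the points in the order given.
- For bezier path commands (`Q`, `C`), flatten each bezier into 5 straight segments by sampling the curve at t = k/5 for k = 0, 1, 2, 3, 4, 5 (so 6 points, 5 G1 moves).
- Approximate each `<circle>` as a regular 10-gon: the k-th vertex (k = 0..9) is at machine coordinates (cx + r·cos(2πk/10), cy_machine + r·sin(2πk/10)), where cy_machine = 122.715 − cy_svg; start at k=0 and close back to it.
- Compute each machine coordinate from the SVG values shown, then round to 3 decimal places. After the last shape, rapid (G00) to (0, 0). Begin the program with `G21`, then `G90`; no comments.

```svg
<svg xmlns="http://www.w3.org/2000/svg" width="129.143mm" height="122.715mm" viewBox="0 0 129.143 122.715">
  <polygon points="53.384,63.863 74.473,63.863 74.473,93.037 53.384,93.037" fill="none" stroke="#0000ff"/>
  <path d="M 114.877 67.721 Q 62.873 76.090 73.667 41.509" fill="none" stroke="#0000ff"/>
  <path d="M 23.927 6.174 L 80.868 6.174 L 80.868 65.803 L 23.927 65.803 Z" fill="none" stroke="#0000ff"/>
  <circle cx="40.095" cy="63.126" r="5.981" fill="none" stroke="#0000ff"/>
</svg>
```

1 u = 1 mm; y_m = 122.715 − y.

[1] `<polygon>` rectangle, #0000ff→cut S896 F851: (53.384,58.852) → (74.473,58.852) → (74.473,29.678) → (53.384,29.678) → (53.384,58.852) (closed)

[2] `<path>` quadratic bezier, #0000ff→cut S896 F851: (114.877,54.994) → (96.587,53.364) → (83.321,55.171) → (75.079,60.413) → (71.861,69.092) → (73.667,81.206)

[3] `<path>` rectangle, #0000ff→cut S896 F851: (23.927,116.541) → (80.868,116.541) → (80.868,56.912) → (23.927,56.912) → (23.927,116.541) (closed)

[4] `<circle>` circle, #0000ff→cut S896 F851: (46.076,59.589) → (44.934,63.105) → (41.943,65.277) → (38.247,65.277) → (35.256,63.105) → (34.114,59.589) → (35.256,56.073) → (38.247,53.901) → (41.943,53.901) → (44.934,56.073) → (46.076,59.589) (closed)

G21
G90
G00 X53.384 Y58.852
M4 S896
G1 X74.473 Y58.852 F851
G1 X74.473 Y29.678
G1 X53.384 Y29.678
G1 X53.384 Y58.852
M5
G00 X114.877 Y54.994
M4 S896
G1 X96.587 Y53.364 F851
G1 X83.321 Y55.171
G1 X75.079 Y60.413
G1 X71.861 Y69.092
G1 X73.667 Y81.206
M5
G00 X23.927 Y116.541
M4 S896
G1 X80.868 Y116.541 F851
G1 X80.868 Y56.912
G1 X23.927 Y56.912
G1 X23.927 Y116.541
M5
G00 X46.076 Y59.589
M4 S896
G1 X44.934 Y63.105 F851
G1 X41.943 Y65.277
G1 X38.247 Y65.277
G1 X35.256 Y63.105
G1 X34.114 Y59.589
G1 X35.256 Y56.073
G1 X38.247 Y53.901
G1 X41.943 Y53.901
G1 X44.934 Y56.073
G1 X46.076 Y59.589
M5
G00 X0.000 Y0.000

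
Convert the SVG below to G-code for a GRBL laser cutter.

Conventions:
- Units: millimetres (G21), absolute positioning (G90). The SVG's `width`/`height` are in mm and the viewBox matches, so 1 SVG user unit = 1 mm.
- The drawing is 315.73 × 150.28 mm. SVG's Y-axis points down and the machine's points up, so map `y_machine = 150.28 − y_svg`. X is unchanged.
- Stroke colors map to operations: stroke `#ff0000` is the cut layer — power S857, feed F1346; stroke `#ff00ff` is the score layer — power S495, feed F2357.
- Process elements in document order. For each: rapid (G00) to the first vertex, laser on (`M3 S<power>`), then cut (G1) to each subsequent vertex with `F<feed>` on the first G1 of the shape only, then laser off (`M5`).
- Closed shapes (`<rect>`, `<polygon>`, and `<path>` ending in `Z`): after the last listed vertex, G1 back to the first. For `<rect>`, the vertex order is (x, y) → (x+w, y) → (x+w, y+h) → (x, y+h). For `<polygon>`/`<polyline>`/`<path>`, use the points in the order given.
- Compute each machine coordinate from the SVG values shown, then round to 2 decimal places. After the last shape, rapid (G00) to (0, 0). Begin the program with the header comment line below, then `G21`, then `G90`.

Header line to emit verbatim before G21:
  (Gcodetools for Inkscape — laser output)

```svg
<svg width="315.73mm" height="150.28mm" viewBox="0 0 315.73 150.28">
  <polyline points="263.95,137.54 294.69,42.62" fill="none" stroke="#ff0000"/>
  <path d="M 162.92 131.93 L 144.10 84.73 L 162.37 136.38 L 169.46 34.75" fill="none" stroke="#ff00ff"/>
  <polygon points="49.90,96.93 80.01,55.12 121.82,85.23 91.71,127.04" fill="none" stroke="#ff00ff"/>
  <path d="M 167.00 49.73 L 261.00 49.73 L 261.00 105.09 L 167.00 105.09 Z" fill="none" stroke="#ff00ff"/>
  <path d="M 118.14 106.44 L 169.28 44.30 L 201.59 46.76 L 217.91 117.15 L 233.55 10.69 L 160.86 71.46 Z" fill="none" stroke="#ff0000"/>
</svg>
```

1 u = 1 mm; y_m = 150.28 − y.

[1] `<polyline>` line segment, #ff0000→cut S857 F1346: (263.95,12.74) → (294.69,107.66)

[2] `<path>` open polyline, #ff00ff→score S495 F2357: (162.92,18.35) → (144.10,65.55) → (162.37,13.90) → (169.46,115.53)

[3] `<polygon>` regular polygon, #ff00ff→score S495 F2357: (49.90,53.35) → (80.01,95.16) → (121.82,65.05) → (91.71,23.24) → (49.90,53.35) (closed)

[4] `<path>` rectangle, #ff00ff→score S495 F2357: (167.00,100.55) → (261.00,100.55) → (261.00,45.19) → (167.00,45.19) → (167.00,100.55) (closed)

[5] `<path>` closed polygon, #ff0000→cut S857 F1346: (118.14,43.84) → (169.28,105.98) → (201.59,103.52) → (217.91,33.13) → (233.55,139.59) → (160.86,78.82) → (118.14,43.84) (closed)

(Gcodetools for Inkscape — laser output)
G21
G90
G00 X263.95 Y12.74
M3 S857
G1 X294.69 Y107.66 F1346
M5
G00 X162.92 Y18.35
M3 S495
G1 X144.10 Y65.55 F2357
G1 X162.37 Y13.90
G1 X169.46 Y115.53
M5
G00 X49.90 Y53.35
M3 S495
G1 X80.01 Y95.16 F2357
G1 X121.82 Y65.05
G1 X91.71 Y23.24
G1 X49.90 Y53.35
M5
G00 X167.00 Y100.55
M3 S495
G1 X261.00 Y100.55 F2357
G1 X261.00 Y45.19
G1 X167.00 Y45.19
G1 X167.00 Y100.55
M5
G00 X118.14 Y43.84
M3 S857
G1 X169.28 Y105.98 F1346
G1 X201.59 Y103.52
G1 X217.91 Y33.13
G1 X233.55 Y139.59
G1 X160.86 Y78.82
G1 X118.14 Y43.84
M5
G00 X0.00 Y0.00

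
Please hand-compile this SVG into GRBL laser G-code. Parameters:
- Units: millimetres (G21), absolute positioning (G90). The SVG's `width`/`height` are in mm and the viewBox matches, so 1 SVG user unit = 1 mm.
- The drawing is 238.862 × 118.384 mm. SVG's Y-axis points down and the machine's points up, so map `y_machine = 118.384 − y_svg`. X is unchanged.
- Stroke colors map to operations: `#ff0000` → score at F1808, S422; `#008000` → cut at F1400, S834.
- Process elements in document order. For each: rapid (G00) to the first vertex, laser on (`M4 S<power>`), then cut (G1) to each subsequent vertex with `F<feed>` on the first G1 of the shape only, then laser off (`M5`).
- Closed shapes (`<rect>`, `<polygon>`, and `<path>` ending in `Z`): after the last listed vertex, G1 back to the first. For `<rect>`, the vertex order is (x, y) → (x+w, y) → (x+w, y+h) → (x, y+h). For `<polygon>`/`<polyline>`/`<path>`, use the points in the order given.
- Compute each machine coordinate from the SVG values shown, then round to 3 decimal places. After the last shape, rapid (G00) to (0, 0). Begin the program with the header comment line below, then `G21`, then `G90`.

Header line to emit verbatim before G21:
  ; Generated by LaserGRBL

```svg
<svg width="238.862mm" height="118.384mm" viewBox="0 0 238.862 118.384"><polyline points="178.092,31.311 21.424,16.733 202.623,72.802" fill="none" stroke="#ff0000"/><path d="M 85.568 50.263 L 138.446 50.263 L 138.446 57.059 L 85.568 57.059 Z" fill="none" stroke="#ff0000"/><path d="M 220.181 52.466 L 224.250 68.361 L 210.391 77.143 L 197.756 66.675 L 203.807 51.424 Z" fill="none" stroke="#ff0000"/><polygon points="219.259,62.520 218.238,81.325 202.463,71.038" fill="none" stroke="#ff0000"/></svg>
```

1 u = 1 mm; y_m = 118.384 − y.

[1] `<polyline>` open polyline, #ff0000→score S422 F1808: (178.092,87.073) → (21.424,101.651) → (202.623,45.582)

[2] `<path>` rectangle, #ff0000→score S422 F1808: (85.568,68.121) → (138.446,68.121) → (138.446,61.325) → (85.568,61.325) → (85.568,68.121) (closed)

[3] `<path>` regular polygon, #ff0000→score S422 F1808: (220.181,65.918) → (224.250,50.023) → (210.391,41.241) → (197.756,51.709) → (203.807,66.960) → (220.181,65.918) (closed)

[4] `<polygon>` regular polygon, #ff0000→score S422 F1808: (219.259,55.864) → (218.238,37.059) → (202.463,47.346) → (219.259,55.864) (closed)

; Generated by LaserGRBL
G21
G90
G00 X178.092 Y87.073
M4 S422
G1 X21.424 Y101.651 F1808
G1 X202.623 Y45.582
M5
G00 X85.568 Y68.121
M4 S422
G1 X138.446 Y68.121 F1808
G1 X138.446 Y61.325
G1 X85.568 Y61.325
G1 X85.568 Y68.121
M5
G00 X220.181 Y65.918
M4 S422
G1 X224.250 Y50.023 F1808
G1 X210.391 Y41.241
G1 X197.756 Y51.709
G1 X203.807 Y66.960
G1 X220.181 Y65.918
M5
G00 X219.259 Y55.864
M4 S422
G1 X218.238 Y37.059 F1808
G1 X202.463 Y47.346
G1 X219.259 Y55.864
M5
G00 X0.000 Y0.000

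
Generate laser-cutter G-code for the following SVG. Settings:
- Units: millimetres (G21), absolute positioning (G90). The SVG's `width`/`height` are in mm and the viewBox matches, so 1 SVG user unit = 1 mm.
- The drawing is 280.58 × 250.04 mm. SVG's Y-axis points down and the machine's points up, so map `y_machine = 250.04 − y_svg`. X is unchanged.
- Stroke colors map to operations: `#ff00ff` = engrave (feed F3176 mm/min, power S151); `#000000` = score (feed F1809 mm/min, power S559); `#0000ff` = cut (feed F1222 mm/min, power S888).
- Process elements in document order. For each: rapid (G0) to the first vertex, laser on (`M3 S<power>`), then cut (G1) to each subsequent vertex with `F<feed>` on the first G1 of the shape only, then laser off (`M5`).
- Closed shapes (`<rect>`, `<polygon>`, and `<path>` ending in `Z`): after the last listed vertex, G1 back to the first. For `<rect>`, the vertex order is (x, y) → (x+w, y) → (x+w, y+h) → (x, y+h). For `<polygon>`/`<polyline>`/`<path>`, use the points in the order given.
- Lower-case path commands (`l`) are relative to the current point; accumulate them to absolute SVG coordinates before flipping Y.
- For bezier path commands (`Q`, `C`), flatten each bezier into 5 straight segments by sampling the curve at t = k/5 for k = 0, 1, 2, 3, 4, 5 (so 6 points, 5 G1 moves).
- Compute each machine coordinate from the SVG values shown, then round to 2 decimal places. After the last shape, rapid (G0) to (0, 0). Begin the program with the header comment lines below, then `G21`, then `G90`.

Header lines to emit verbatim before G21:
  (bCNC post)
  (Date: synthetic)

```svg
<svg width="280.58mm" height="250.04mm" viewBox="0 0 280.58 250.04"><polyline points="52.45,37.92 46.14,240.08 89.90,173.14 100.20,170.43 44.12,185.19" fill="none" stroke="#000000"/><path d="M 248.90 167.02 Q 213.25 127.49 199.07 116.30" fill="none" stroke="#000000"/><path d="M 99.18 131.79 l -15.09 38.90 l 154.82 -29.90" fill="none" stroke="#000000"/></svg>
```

viewBox `0 0 280.58 250.04` with mm width/height → 1 unit = 1 mm. Flip: y_m = 250.04 − y_svg.

**Shape 1** — `<polyline>` open polyline, stroke `#000000` → score (S559, F1809). Machine vertices: (52.45,212.12) → (46.14,9.96) → (89.90,76.90) → (100.20,79.61) → (44.12,64.85). Open path.

**Shape 2** — `<path>` quadratic bezier, stroke `#000000` → score (S559, F1809). Control points (SVG): P0=(248.90,167.02), P1=(213.25,127.49), P2=(199.07,116.30); sampled at t=k/5. Machine vertices: (248.90,83.02) → (235.50,97.70) → (223.82,110.11) → (213.85,120.25) → (205.60,128.13) → (199.07,133.74). Open path.

**Shape 3** — `<path>` open polyline, stroke `#000000` → score (S559, F1809). Machine vertices: (99.18,118.25) → (84.09,79.35) → (238.91,109.25). Open path.

(bCNC post)
(Date: synthetic)
G21
G90
G0 X52.45 Y212.12
M3 S559
G1 X46.14 Y9.96 F1809
G1 X89.90 Y76.90
G1 X100.20 Y79.61
G1 X44.12 Y64.85
M5
G0 X248.90 Y83.02
M3 S559
G1 X235.50 Y97.70 F1809
G1 X223.82 Y110.11
G1 X213.85 Y120.25
G1 X205.60 Y128.13
G1 X199.07 Y133.74
M5
G0 X99.18 Y118.25
M3 S559
G1 X84.09 Y79.35 F1809
G1 X238.91 Y109.25
M5
G0 X0.00 Y0.00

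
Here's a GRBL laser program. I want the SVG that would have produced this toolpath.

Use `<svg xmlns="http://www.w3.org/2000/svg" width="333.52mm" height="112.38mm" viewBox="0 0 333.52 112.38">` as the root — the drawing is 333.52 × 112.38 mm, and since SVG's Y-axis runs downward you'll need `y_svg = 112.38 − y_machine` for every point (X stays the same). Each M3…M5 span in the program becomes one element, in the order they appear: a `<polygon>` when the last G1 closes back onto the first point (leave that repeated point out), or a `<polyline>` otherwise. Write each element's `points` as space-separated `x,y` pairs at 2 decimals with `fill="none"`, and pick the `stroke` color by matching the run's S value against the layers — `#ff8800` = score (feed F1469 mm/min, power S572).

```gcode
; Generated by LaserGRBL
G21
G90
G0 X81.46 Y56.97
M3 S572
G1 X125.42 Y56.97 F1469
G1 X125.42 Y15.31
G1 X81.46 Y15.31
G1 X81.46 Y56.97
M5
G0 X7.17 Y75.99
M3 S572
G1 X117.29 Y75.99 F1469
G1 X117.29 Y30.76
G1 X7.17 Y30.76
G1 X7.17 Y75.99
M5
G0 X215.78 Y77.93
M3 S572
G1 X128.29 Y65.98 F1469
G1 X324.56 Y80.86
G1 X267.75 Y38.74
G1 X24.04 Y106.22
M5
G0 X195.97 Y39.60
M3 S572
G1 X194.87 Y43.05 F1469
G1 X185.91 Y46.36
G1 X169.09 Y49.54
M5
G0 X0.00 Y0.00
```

<svg xmlns="http://www.w3.org/2000/svg" width="333.52mm" height="112.38mm" viewBox="0 0 333.52 112.38">
  <polygon points="81.46,55.41 125.42,55.41 125.42,97.07 81.46,97.07" fill="none" stroke="#ff8800"/>
  <polygon points="7.17,36.39 117.29,36.39 117.29,81.62 7.17,81.62" fill="none" stroke="#ff8800"/>
  <polyline points="215.78,34.45 128.29,46.40 324.56,31.52 267.75,73.64 24.04,6.16" fill="none" stroke="#ff8800"/>
  <polyline points="195.97,72.78 194.87,69.33 185.91,66.02 169.09,62.84" fill="none" stroke="#ff8800"/>
</svg>

Each laser-on run becomes one SVG element. Flip Y back into SVG space with y_svg = 112.38 − y_machine. Every run uses S572, so all elements get stroke `#ff8800` (score).

Run 1: The run returns to its start, so emit a `<polygon>` with points (Y-flipped): 81.46,55.41 125.42,55.41 125.42,97.07 81.46,97.07.

Run 2: The run returns to its start, so emit a `<polygon>` with points (Y-flipped): 7.17,36.39 117.29,36.39 117.29,81.62 7.17,81.62.

Run 3: The run is open, so emit a `<polyline>` with points (Y-flipped): 215.78,34.45 128.29,46.40 324.56,31.52 267.75,73.64 24.04,6.16.

Run 4: The run is open, so emit a `<polyline>` with points (Y-flipped): 195.97,72.78 194.87,69.33 185.91,66.02 169.09,62.84.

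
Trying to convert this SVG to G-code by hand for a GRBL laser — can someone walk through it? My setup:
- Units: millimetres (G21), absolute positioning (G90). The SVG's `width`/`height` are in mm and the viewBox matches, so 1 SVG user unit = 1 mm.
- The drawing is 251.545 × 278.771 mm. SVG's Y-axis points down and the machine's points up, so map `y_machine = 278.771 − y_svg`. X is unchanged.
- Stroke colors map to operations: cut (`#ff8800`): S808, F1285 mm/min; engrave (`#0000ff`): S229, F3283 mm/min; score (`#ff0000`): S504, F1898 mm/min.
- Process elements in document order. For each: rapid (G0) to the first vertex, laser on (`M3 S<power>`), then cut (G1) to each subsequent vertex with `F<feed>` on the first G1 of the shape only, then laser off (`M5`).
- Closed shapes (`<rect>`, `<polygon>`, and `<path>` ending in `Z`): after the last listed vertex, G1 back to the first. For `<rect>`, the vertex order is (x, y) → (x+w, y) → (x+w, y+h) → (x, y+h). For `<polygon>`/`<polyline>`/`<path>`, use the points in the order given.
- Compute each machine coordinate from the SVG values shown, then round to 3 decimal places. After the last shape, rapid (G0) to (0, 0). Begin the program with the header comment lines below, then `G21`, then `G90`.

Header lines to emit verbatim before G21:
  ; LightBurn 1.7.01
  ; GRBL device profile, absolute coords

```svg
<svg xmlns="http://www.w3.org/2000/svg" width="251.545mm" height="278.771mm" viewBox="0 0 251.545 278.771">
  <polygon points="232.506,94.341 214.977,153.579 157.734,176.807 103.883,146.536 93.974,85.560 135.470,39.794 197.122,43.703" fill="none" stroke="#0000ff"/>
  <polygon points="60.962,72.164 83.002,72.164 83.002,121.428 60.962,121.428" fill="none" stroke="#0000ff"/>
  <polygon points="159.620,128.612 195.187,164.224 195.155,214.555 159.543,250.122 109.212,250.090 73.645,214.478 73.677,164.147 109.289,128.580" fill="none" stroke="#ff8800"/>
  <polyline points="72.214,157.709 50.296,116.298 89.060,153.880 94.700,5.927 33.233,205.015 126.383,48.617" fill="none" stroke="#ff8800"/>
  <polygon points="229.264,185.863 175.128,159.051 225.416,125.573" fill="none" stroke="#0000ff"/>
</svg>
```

; LightBurn 1.7.01
; GRBL device profile, absolute coords
G21
G90
G0 X232.506 Y184.430
M3 S229
G1 X214.977 Y125.192 F3283
G1 X157.734 Y101.964
G1 X103.883 Y132.235
G1 X93.974 Y193.211
G1 X135.470 Y238.977
G1 X197.122 Y235.068
G1 X232.506 Y184.430
M5
G0 X60.962 Y206.607
M3 S229
G1 X83.002 Y206.607 F3283
G1 X83.002 Y157.343
G1 X60.962 Y157.343
G1 X60.962 Y206.607
M5
G0 X159.620 Y150.159
M3 S808
G1 X195.187 Y114.547 F1285
G1 X195.155 Y64.216
G1 X159.543 Y28.649
G1 X109.212 Y28.681
G1 X73.645 Y64.293
G1 X73.677 Y114.624
G1 X109.289 Y150.191
G1 X159.620 Y150.159
M5
G0 X72.214 Y121.062
M3 S808
G1 X50.296 Y162.473 F1285
G1 X89.060 Y124.891
G1 X94.700 Y272.844
G1 X33.233 Y73.756
G1 X126.383 Y230.154
M5
G0 X229.264 Y92.908
M3 S229
G1 X175.128 Y119.720 F3283
G1 X225.416 Y153.198
G1 X229.264 Y92.908
M5
G0 X0.000 Y0.000

1 u = 1 mm; y_m = 278.771 − y.

[1] `<polygon>` regular polygon, #0000ff→engrave S229 F3283: (232.506,184.430) → (214.977,125.192) → (157.734,101.964) → (103.883,132.235) → (93.974,193.211) → (135.470,238.977) → (197.122,235.068) → (232.506,184.430) (closed)

[2] `<polygon>` rectangle, #0000ff→engrave S229 F3283: (60.962,206.607) → (83.002,206.607) → (83.002,157.343) → (60.962,157.343) → (60.962,206.607) (closed)

[3] `<polygon>` regular polygon, #ff8800→cut S808 F1285: (159.620,150.159) → (195.187,114.547) → (195.155,64.216) → (159.543,28.649) → (109.212,28.681) → (73.645,64.293) → (73.677,114.624) → (109.289,150.191) → (159.620,150.159) (closed)

[4] `<polyline>` open polyline, #ff8800→cut S808 F1285: (72.214,121.062) → (50.296,162.473) → (89.060,124.891) → (94.700,272.844) → (33.233,73.756) → (126.383,230.154)

[5] `<polygon>` regular polygon, #0000ff→engrave S229 F3283: (229.264,92.908) → (175.128,119.720) → (225.416,153.198) → (229.264,92.908) (closed)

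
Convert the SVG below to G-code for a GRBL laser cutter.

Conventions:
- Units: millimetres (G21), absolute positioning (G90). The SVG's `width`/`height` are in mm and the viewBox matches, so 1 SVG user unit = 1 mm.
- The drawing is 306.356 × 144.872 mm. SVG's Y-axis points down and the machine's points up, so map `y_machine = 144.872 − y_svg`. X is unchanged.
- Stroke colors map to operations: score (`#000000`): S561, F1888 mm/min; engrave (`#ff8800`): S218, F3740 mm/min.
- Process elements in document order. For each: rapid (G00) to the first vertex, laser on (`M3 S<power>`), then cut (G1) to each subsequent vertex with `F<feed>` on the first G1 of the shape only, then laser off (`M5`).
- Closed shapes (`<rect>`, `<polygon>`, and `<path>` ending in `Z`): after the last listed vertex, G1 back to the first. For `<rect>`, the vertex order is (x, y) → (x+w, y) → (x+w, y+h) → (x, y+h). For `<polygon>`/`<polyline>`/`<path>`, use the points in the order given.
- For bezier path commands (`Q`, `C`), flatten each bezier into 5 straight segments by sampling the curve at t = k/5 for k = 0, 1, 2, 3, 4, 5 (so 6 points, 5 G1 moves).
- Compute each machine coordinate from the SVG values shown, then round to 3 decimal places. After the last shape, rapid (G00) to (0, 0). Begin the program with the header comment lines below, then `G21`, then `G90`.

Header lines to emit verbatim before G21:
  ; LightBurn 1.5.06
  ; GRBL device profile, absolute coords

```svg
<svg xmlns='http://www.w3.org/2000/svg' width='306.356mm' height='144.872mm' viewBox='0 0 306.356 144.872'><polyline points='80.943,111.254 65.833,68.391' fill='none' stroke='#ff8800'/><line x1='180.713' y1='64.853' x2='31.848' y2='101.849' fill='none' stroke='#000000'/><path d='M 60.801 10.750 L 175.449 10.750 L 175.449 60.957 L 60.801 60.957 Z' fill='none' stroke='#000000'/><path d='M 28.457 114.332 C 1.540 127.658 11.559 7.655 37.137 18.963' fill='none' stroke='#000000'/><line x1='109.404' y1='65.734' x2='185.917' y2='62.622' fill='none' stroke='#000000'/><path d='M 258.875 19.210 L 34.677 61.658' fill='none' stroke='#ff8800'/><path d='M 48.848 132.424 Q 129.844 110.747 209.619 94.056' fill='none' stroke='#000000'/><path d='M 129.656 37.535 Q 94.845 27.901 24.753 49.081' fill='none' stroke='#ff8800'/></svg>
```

; LightBurn 1.5.06
; GRBL device profile, absolute coords
G21
G90
G00 X80.943 Y33.618
M3 S218
G1 X65.833 Y76.481 F3740
M5
G00 X180.713 Y80.019
M3 S561
G1 X31.848 Y43.023 F1888
M5
G00 X60.801 Y134.122
M3 S561
G1 X175.449 Y134.122 F1888
G1 X175.449 Y83.915
G1 X60.801 Y83.915
G1 X60.801 Y134.122
M5
G00 X28.457 Y30.540
M3 S561
G1 X16.568 Y36.427 F1888
G1 X12.518 Y61.610
G1 X15.280 Y93.386
G1 X23.828 Y119.054
G1 X37.137 Y125.909
M5
G00 X109.404 Y79.138
M3 S561
G1 X185.917 Y82.250 F1888
M5
G00 X258.875 Y125.662
M3 S218
G1 X34.677 Y83.214 F3740
M5
G00 X48.848 Y12.448
M3 S561
G1 X81.198 Y20.919 F1888
G1 X113.449 Y28.992
G1 X145.604 Y36.665
G1 X177.660 Y43.940
G1 X209.619 Y50.816
M5
G00 X129.656 Y107.337
M3 S218
G1 X114.320 Y109.958 F3740
G1 X96.162 Y110.114
G1 X75.182 Y107.805
G1 X51.379 Y103.030
G1 X24.753 Y95.791
M5
G00 X0.000 Y0.000

1 u = 1 mm; y_m = 144.872 − y.

[1] `<polyline>` line segment, #ff8800→engrave S218 F3740: (80.943,33.618) → (65.833,76.481)

[2] `<line>` line segment, #000000→score S561 F1888: (180.713,80.019) → (31.848,43.023)

[3] `<path>` rectangle, #000000→score S561 F1888: (60.801,134.122) → (175.449,134.122) → (175.449,83.915) → (60.801,83.915) → (60.801,134.122) (closed)

[4] `<path>` cubic bezier, #000000→score S561 F1888: (28.457,30.540) → (16.568,36.427) → (12.518,61.610) → (15.280,93.386) → (23.828,119.054) → (37.137,125.909)

[5] `<line>` line segment, #000000→score S561 F1888: (109.404,79.138) → (185.917,82.250)

[6] `<path>` line segment, #ff8800→engrave S218 F3740: (258.875,125.662) → (34.677,83.214)

[7] `<path>` quadratic bezier, #000000→score S561 F1888: (48.848,12.448) → (81.198,20.919) → (113.449,28.992) → (145.604,36.665) → (177.660,43.940) → (209.619,50.816)

[8] `<path>` quadratic bezier, #ff8800→engrave S218 F3740: (129.656,107.337) → (114.320,109.958) → (96.162,110.114) → (75.182,107.805) → (51.379,103.030) → (24.753,95.791)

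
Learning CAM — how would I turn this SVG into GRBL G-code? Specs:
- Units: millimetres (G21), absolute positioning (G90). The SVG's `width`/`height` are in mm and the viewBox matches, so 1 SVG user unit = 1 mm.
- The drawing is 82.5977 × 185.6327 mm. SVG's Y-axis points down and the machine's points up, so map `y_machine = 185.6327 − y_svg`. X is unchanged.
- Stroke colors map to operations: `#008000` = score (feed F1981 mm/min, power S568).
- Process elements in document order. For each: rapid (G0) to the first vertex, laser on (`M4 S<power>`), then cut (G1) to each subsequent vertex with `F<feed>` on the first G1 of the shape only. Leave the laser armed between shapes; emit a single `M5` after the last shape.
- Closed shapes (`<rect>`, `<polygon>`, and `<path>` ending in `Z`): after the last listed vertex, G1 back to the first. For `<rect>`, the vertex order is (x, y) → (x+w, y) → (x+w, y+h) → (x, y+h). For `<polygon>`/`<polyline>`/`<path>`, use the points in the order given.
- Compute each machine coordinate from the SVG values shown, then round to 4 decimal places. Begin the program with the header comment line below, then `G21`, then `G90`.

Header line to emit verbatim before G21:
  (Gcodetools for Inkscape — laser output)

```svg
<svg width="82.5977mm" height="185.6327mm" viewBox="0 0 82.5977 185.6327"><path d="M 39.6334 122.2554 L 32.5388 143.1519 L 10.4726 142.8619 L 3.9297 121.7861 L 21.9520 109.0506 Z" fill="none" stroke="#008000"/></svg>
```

(Gcodetools for Inkscape — laser output)
G21
G90
G0 X39.6334 Y63.3773
M4 S568
G1 X32.5388 Y42.4808 F1981
G1 X10.4726 Y42.7708
G1 X3.9297 Y63.8466
G1 X21.9520 Y76.5821
G1 X39.6334 Y63.3773
M5

Since the viewBox matches the mm dimensions, user units are millimetres directly. The only transform is the Y-flip y_m = 185.6327 − y_svg.

Shape 1 is a regular polygon drawn with `<path>`. Its stroke #008000 means score at S568, F1981. After flipping Y the toolpath is (39.6334,63.3773) → (32.5388,42.4808) → (10.4726,42.7708) → (3.9297,63.8466) → (21.9520,76.5821) → (39.6334,63.3773), returning to the start.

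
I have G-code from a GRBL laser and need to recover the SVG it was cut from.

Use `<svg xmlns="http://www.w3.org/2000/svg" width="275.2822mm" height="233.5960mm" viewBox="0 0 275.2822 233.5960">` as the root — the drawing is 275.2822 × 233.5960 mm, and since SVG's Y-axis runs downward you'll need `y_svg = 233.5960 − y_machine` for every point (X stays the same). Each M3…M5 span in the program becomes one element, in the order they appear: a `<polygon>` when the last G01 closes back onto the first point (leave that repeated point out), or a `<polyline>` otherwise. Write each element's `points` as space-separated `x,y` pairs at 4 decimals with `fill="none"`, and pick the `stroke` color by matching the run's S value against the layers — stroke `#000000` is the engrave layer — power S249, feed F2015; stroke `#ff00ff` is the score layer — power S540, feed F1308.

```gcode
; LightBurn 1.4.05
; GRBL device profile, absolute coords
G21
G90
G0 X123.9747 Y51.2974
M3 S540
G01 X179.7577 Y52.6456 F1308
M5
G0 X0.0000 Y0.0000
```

Machine Y-up, SVG Y-down with viewBox height 233.5960, so y_svg = 233.5960 − y_machine; X carries over. Every run uses S540, so all elements get stroke `#ff00ff` (score).

Run 1: The run is open, so emit a `<polyline>` with points (Y-flipped): 123.9747,182.2986 179.7577,180.9504.

<svg xmlns="http://www.w3.org/2000/svg" width="275.2822mm" height="233.5960mm" viewBox="0 0 275.2822 233.5960">
  <polyline points="123.9747,182.2986 179.7577,180.9504" fill="none" stroke="#ff00ff"/>
</svg>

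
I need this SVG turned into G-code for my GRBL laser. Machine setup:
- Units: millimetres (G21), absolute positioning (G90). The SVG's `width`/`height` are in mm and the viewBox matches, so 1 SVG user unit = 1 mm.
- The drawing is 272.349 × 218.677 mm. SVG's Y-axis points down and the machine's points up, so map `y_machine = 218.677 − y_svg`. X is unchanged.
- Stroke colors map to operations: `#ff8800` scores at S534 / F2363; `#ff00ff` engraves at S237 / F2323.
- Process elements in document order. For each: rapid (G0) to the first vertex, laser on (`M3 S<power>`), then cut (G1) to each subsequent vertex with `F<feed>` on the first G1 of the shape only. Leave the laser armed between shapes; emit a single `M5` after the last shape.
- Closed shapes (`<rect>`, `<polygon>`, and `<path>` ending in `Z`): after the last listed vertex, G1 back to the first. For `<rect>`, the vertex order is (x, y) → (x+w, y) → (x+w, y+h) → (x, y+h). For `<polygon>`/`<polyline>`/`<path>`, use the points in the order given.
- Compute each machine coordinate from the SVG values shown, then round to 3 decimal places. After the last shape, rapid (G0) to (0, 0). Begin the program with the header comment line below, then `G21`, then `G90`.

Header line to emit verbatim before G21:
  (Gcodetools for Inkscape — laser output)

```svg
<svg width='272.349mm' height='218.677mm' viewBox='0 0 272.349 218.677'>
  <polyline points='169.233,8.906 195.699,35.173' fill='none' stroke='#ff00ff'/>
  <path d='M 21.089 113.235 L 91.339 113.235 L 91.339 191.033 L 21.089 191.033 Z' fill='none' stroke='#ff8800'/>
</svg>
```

Since the viewBox matches the mm dimensions, user units are millimetres directly. The only transform is the Y-flip y_m = 218.677 − y_svg.

Shape 1 is a line segment drawn with `<polyline>`. Its stroke #ff00ff means engrave at S237, F2323. After flipping Y the toolpath is (169.233,209.771) → (195.699,183.504).

Shape 2 is a rectangle drawn with `<path>`. Its stroke #ff8800 means score at S534, F2363. After flipping Y the toolpath is (21.089,105.442) → (91.339,105.442) → (91.339,27.644) → (21.089,27.644) → (21.089,105.442), returning to the start.

(Gcodetools for Inkscape — laser output)
G21
G90
G0 X169.233 Y209.771
M3 S237
G1 X195.699 Y183.504 F2323
G0 X21.089 Y105.442
M3 S534
G1 X91.339 Y105.442 F2363
G1 X91.339 Y27.644
G1 X21.089 Y27.644
G1 X21.089 Y105.442
M5
G0 X0.000 Y0.000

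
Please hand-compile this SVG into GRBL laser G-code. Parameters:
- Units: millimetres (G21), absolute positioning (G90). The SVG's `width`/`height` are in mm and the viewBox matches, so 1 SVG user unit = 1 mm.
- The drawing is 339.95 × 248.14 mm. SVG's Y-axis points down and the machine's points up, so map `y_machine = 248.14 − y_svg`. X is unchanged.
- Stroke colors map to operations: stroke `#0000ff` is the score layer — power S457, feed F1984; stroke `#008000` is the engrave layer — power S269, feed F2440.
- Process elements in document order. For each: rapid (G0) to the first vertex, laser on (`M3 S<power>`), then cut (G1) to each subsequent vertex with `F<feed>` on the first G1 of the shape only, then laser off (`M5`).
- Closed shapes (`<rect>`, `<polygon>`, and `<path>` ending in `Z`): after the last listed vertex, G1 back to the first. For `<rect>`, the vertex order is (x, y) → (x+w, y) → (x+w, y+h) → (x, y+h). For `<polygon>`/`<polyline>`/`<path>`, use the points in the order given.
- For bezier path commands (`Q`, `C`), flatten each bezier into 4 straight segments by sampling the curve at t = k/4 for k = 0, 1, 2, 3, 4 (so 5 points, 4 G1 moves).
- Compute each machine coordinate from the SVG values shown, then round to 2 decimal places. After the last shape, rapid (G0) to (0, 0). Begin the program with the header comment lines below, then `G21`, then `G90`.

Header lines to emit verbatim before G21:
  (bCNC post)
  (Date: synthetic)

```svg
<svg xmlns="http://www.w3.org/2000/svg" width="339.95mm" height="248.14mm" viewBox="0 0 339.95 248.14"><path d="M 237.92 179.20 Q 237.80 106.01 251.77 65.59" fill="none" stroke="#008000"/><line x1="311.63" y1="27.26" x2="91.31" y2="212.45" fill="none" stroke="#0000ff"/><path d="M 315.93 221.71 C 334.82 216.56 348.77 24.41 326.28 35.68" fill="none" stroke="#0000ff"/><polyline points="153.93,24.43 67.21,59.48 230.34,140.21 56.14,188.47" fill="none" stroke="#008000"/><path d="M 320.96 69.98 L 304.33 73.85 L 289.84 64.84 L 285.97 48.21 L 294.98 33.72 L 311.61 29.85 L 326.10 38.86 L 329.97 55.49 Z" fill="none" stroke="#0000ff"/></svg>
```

(bCNC post)
(Date: synthetic)
G21
G90
G0 X237.92 Y68.94
M3 S269
G1 X238.74 Y103.49 F2440
G1 X241.32 Y133.94
G1 X245.67 Y160.29
G1 X251.77 Y182.55
M5
G0 X311.63 Y220.88
M3 S457
G1 X91.31 Y35.69 F1984
M5
G0 X315.93 Y26.43
M3 S457
G1 X328.68 Y59.25 F1984
G1 X336.62 Y125.60
G1 X336.81 Y188.87
G1 X326.28 Y212.46
M5
G0 X153.93 Y223.71
M3 S269
G1 X67.21 Y188.66 F2440
G1 X230.34 Y107.93
G1 X56.14 Y59.67
M5
G0 X320.96 Y178.16
M3 S457
G1 X304.33 Y174.29 F1984
G1 X289.84 Y183.30
G1 X285.97 Y199.93
G1 X294.98 Y214.42
G1 X311.61 Y218.29
G1 X326.10 Y209.28
G1 X329.97 Y192.65
G1 X320.96 Y178.16
M5
G0 X0.00 Y0.00

Since the viewBox matches the mm dimensions, user units are millimetres directly. The only transform is the Y-flip y_m = 248.14 − y_svg.

Shape 1 is a quadratic bezier drawn with `<path>`. Its stroke #008000 means engrave at S269, F2440. After flipping Y the toolpath is (237.92,68.94) → (238.74,103.49) → (241.32,133.94) → (245.67,160.29) → (251.77,182.55).

Shape 2 is a line segment drawn with `<line>`. Its stroke #0000ff means score at S457, F1984. After flipping Y the toolpath is (311.63,220.88) → (91.31,35.69).

Shape 3 is a cubic bezier drawn with `<path>`. Its stroke #0000ff means score at S457, F1984. After flipping Y the toolpath is (315.93,26.43) → (328.68,59.25) → (336.62,125.60) → (336.81,188.87) → (326.28,212.46).

Shape 4 is a open polyline drawn with `<polyline>`. Its stroke #008000 means engrave at S269, F2440. After flipping Y the toolpath is (153.93,223.71) → (67.21,188.66) → (230.34,107.93) → (56.14,59.67).

Shape 5 is a regular polygon drawn with `<path>`. Its stroke #0000ff means score at S457, F1984. After flipping Y the toolpath is (320.96,178.16) → (304.33,174.29) → (289.84,183.30) → (285.97,199.93) → (294.98,214.42) → (311.61,218.29) → (326.10,209.28) → (329.97,192.65) → (320.96,178.16), returning to the start.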